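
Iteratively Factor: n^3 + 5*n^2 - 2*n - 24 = (n - 2)*(n^2 + 7*n + 12) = (n - 2)*(n + 4)*(n + 3)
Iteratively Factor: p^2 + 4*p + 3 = (p + 1)*(p + 3)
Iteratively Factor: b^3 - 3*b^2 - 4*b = (b)*(b^2 - 3*b - 4) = b*(b - 4)*(b + 1)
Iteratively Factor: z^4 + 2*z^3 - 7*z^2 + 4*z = (z + 4)*(z^3 - 2*z^2 + z) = z*(z + 4)*(z^2 - 2*z + 1) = z*(z - 1)*(z + 4)*(z - 1)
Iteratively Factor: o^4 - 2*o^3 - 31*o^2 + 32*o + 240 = (o + 4)*(o^3 - 6*o^2 - 7*o + 60) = (o - 5)*(o + 4)*(o^2 - o - 12) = (o - 5)*(o - 4)*(o + 4)*(o + 3)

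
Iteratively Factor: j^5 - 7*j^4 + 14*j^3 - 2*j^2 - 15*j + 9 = (j + 1)*(j^4 - 8*j^3 + 22*j^2 - 24*j + 9) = (j - 3)*(j + 1)*(j^3 - 5*j^2 + 7*j - 3) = (j - 3)*(j - 1)*(j + 1)*(j^2 - 4*j + 3) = (j - 3)^2*(j - 1)*(j + 1)*(j - 1)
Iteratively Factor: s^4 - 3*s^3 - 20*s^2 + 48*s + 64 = (s + 1)*(s^3 - 4*s^2 - 16*s + 64) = (s - 4)*(s + 1)*(s^2 - 16) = (s - 4)^2*(s + 1)*(s + 4)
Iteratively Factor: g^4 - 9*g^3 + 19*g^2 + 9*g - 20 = (g - 5)*(g^3 - 4*g^2 - g + 4) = (g - 5)*(g - 1)*(g^2 - 3*g - 4) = (g - 5)*(g - 1)*(g + 1)*(g - 4)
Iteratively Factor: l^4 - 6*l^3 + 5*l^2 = (l - 5)*(l^3 - l^2) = l*(l - 5)*(l^2 - l) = l*(l - 5)*(l - 1)*(l)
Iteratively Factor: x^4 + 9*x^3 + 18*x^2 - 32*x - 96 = (x + 4)*(x^3 + 5*x^2 - 2*x - 24) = (x + 4)^2*(x^2 + x - 6) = (x - 2)*(x + 4)^2*(x + 3)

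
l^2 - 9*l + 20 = (l - 5)*(l - 4)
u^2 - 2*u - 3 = (u - 3)*(u + 1)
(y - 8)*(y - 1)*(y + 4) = y^3 - 5*y^2 - 28*y + 32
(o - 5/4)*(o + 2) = o^2 + 3*o/4 - 5/2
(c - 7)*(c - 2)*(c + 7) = c^3 - 2*c^2 - 49*c + 98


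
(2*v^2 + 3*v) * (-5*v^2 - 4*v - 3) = -10*v^4 - 23*v^3 - 18*v^2 - 9*v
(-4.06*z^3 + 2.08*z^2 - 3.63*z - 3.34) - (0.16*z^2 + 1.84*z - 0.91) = -4.06*z^3 + 1.92*z^2 - 5.47*z - 2.43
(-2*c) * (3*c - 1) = -6*c^2 + 2*c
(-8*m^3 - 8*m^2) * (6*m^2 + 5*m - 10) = -48*m^5 - 88*m^4 + 40*m^3 + 80*m^2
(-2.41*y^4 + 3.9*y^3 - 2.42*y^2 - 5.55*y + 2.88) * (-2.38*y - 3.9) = 5.7358*y^5 + 0.117000000000001*y^4 - 9.4504*y^3 + 22.647*y^2 + 14.7906*y - 11.232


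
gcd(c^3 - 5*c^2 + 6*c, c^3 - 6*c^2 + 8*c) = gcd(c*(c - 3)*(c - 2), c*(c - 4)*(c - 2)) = c^2 - 2*c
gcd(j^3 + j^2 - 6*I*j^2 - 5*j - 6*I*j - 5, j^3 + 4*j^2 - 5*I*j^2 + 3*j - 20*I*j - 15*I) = j^2 + j*(1 - 5*I) - 5*I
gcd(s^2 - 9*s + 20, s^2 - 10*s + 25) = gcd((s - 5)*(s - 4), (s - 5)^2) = s - 5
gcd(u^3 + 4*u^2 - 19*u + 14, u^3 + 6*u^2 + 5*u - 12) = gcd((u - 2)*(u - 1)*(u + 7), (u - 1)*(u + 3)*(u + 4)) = u - 1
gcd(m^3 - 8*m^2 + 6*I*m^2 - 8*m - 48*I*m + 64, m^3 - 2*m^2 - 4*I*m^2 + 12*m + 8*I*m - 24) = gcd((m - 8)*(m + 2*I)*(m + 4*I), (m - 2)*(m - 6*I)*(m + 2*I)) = m + 2*I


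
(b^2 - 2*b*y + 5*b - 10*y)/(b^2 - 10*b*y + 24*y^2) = (b^2 - 2*b*y + 5*b - 10*y)/(b^2 - 10*b*y + 24*y^2)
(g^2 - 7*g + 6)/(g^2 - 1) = (g - 6)/(g + 1)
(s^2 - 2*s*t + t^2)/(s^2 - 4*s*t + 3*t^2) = (s - t)/(s - 3*t)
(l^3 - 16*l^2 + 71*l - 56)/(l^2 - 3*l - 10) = (-l^3 + 16*l^2 - 71*l + 56)/(-l^2 + 3*l + 10)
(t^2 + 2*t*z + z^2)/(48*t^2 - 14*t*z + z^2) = (t^2 + 2*t*z + z^2)/(48*t^2 - 14*t*z + z^2)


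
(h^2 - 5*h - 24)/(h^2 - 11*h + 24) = (h + 3)/(h - 3)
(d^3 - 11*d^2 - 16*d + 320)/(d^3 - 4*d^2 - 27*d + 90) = (d^2 - 16*d + 64)/(d^2 - 9*d + 18)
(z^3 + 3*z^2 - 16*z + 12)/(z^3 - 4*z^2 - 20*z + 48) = (z^2 + 5*z - 6)/(z^2 - 2*z - 24)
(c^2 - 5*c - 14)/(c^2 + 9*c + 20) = (c^2 - 5*c - 14)/(c^2 + 9*c + 20)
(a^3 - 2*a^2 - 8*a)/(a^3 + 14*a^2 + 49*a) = (a^2 - 2*a - 8)/(a^2 + 14*a + 49)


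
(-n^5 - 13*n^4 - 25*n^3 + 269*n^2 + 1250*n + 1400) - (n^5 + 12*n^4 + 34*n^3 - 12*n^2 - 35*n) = -2*n^5 - 25*n^4 - 59*n^3 + 281*n^2 + 1285*n + 1400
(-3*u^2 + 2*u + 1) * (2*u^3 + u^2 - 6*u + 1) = -6*u^5 + u^4 + 22*u^3 - 14*u^2 - 4*u + 1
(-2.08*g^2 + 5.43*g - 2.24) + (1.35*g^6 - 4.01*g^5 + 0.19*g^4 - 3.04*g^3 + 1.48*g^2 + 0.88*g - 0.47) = 1.35*g^6 - 4.01*g^5 + 0.19*g^4 - 3.04*g^3 - 0.6*g^2 + 6.31*g - 2.71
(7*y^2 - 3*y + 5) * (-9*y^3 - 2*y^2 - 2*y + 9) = -63*y^5 + 13*y^4 - 53*y^3 + 59*y^2 - 37*y + 45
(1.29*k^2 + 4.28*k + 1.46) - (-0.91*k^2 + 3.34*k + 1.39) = 2.2*k^2 + 0.94*k + 0.0700000000000001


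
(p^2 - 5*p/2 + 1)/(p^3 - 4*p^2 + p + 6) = (p - 1/2)/(p^2 - 2*p - 3)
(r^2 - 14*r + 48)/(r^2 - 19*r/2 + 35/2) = 2*(r^2 - 14*r + 48)/(2*r^2 - 19*r + 35)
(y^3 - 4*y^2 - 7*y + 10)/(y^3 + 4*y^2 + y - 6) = (y - 5)/(y + 3)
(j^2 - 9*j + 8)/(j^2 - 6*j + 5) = (j - 8)/(j - 5)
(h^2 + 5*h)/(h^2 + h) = (h + 5)/(h + 1)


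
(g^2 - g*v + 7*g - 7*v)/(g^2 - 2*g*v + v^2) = (-g - 7)/(-g + v)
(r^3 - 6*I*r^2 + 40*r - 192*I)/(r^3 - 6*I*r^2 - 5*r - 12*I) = (r^2 - 2*I*r + 48)/(r^2 - 2*I*r + 3)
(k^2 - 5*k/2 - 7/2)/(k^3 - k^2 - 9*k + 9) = (k^2 - 5*k/2 - 7/2)/(k^3 - k^2 - 9*k + 9)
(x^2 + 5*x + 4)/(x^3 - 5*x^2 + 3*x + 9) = (x + 4)/(x^2 - 6*x + 9)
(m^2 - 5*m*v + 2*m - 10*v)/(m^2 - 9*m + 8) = (m^2 - 5*m*v + 2*m - 10*v)/(m^2 - 9*m + 8)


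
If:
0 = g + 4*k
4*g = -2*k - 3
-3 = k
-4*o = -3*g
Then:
No Solution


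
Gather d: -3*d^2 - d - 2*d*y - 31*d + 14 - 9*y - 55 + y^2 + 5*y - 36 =-3*d^2 + d*(-2*y - 32) + y^2 - 4*y - 77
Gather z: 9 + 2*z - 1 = 2*z + 8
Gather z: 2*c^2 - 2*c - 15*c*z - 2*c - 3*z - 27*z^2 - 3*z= 2*c^2 - 4*c - 27*z^2 + z*(-15*c - 6)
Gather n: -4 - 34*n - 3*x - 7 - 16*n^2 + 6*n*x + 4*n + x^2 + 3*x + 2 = -16*n^2 + n*(6*x - 30) + x^2 - 9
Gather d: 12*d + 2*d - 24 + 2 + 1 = 14*d - 21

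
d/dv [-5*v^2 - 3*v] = -10*v - 3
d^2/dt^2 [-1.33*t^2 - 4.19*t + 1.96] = -2.66000000000000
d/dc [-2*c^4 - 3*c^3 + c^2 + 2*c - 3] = -8*c^3 - 9*c^2 + 2*c + 2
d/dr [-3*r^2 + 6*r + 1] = 6 - 6*r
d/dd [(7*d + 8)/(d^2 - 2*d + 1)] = (-7*d - 23)/(d^3 - 3*d^2 + 3*d - 1)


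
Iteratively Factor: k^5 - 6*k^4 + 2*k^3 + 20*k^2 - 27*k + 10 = (k - 1)*(k^4 - 5*k^3 - 3*k^2 + 17*k - 10) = (k - 1)^2*(k^3 - 4*k^2 - 7*k + 10) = (k - 5)*(k - 1)^2*(k^2 + k - 2) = (k - 5)*(k - 1)^3*(k + 2)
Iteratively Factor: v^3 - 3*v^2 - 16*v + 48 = (v + 4)*(v^2 - 7*v + 12) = (v - 4)*(v + 4)*(v - 3)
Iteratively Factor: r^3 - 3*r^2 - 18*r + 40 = (r - 5)*(r^2 + 2*r - 8) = (r - 5)*(r + 4)*(r - 2)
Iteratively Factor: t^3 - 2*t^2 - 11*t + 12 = (t - 4)*(t^2 + 2*t - 3) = (t - 4)*(t - 1)*(t + 3)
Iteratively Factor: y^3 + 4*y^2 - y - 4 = (y - 1)*(y^2 + 5*y + 4) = (y - 1)*(y + 4)*(y + 1)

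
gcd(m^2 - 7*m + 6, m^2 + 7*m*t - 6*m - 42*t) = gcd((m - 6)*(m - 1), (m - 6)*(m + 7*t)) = m - 6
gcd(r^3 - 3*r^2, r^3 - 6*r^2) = r^2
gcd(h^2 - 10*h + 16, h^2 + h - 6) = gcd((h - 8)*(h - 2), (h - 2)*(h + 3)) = h - 2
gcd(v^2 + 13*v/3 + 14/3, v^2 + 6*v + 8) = v + 2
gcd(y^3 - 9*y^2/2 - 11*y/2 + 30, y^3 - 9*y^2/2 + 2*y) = y - 4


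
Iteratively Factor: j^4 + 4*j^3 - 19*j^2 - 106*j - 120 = (j + 3)*(j^3 + j^2 - 22*j - 40) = (j + 3)*(j + 4)*(j^2 - 3*j - 10) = (j + 2)*(j + 3)*(j + 4)*(j - 5)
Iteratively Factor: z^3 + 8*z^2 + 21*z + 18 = (z + 3)*(z^2 + 5*z + 6) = (z + 3)^2*(z + 2)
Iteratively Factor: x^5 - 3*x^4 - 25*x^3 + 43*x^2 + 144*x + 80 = (x - 4)*(x^4 + x^3 - 21*x^2 - 41*x - 20) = (x - 4)*(x + 1)*(x^3 - 21*x - 20) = (x - 5)*(x - 4)*(x + 1)*(x^2 + 5*x + 4) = (x - 5)*(x - 4)*(x + 1)*(x + 4)*(x + 1)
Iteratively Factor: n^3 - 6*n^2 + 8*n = (n - 4)*(n^2 - 2*n) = n*(n - 4)*(n - 2)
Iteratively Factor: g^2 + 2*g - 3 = (g + 3)*(g - 1)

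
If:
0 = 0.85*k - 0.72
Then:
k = 0.85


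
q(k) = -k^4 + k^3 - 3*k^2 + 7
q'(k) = -4*k^3 + 3*k^2 - 6*k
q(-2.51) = -67.40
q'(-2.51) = 97.21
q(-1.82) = -19.94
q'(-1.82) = 44.97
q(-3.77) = -291.23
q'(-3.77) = 279.59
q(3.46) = -130.81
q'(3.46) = -150.53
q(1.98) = -12.37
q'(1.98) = -31.17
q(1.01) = 3.93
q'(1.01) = -7.12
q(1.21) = 2.24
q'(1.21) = -9.95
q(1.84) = -8.39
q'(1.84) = -25.80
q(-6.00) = -1613.00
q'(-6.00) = 1008.00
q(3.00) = -74.00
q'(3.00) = -99.00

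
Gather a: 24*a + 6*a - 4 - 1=30*a - 5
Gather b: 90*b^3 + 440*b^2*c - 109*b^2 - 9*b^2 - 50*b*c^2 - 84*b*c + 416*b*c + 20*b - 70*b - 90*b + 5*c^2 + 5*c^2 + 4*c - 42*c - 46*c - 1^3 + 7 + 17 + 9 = 90*b^3 + b^2*(440*c - 118) + b*(-50*c^2 + 332*c - 140) + 10*c^2 - 84*c + 32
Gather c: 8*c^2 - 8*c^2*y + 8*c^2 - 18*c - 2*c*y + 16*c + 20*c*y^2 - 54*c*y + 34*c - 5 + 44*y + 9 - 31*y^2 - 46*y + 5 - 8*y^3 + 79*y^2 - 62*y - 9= c^2*(16 - 8*y) + c*(20*y^2 - 56*y + 32) - 8*y^3 + 48*y^2 - 64*y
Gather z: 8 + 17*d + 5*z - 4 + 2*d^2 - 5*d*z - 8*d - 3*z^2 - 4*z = 2*d^2 + 9*d - 3*z^2 + z*(1 - 5*d) + 4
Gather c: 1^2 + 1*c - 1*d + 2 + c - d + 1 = 2*c - 2*d + 4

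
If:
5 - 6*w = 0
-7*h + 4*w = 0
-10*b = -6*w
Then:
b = 1/2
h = 10/21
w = 5/6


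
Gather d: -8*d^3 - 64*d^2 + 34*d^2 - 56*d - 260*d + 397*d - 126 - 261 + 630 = -8*d^3 - 30*d^2 + 81*d + 243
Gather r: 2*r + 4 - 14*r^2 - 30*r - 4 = -14*r^2 - 28*r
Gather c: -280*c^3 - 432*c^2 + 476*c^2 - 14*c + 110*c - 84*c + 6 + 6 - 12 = -280*c^3 + 44*c^2 + 12*c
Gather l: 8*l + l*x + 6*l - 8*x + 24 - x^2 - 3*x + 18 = l*(x + 14) - x^2 - 11*x + 42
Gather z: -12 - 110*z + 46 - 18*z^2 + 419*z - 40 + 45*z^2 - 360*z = 27*z^2 - 51*z - 6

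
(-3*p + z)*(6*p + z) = -18*p^2 + 3*p*z + z^2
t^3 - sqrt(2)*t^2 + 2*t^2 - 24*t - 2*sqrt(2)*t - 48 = (t + 2)*(t - 4*sqrt(2))*(t + 3*sqrt(2))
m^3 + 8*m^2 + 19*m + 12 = (m + 1)*(m + 3)*(m + 4)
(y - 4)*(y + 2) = y^2 - 2*y - 8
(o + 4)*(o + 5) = o^2 + 9*o + 20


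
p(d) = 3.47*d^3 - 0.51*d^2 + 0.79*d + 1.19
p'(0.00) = 0.79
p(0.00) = 1.19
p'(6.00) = 369.43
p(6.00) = 737.09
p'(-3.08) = 102.69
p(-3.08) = -107.47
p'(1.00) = 10.18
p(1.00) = 4.94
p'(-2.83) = 87.05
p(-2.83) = -83.78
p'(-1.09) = 14.27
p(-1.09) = -4.77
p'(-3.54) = 134.85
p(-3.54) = -161.93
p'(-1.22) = 17.53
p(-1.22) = -6.83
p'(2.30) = 53.51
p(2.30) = 42.53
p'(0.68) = 4.91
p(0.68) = 2.58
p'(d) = 10.41*d^2 - 1.02*d + 0.79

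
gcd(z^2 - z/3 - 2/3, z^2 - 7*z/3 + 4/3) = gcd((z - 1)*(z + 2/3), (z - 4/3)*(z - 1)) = z - 1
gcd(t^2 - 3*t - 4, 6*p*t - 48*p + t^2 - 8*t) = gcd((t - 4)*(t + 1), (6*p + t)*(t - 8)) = 1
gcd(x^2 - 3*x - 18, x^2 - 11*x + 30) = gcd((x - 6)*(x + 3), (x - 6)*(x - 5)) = x - 6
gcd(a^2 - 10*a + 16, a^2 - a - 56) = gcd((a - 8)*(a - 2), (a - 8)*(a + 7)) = a - 8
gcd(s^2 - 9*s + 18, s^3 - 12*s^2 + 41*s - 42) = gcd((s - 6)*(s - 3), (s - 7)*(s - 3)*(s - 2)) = s - 3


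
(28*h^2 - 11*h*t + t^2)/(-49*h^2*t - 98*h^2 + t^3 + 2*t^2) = (-4*h + t)/(7*h*t + 14*h + t^2 + 2*t)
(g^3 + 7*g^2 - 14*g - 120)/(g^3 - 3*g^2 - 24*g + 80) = (g + 6)/(g - 4)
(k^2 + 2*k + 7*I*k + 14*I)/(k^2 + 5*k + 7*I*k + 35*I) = (k + 2)/(k + 5)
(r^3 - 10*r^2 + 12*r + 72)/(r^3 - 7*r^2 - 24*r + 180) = (r + 2)/(r + 5)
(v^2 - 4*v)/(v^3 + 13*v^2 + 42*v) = (v - 4)/(v^2 + 13*v + 42)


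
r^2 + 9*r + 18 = (r + 3)*(r + 6)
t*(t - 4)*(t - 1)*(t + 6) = t^4 + t^3 - 26*t^2 + 24*t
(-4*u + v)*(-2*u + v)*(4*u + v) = 32*u^3 - 16*u^2*v - 2*u*v^2 + v^3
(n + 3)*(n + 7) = n^2 + 10*n + 21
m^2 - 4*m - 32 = (m - 8)*(m + 4)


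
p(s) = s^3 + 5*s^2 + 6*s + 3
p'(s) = 3*s^2 + 10*s + 6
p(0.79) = 11.35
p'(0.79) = 15.77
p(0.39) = 6.16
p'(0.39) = 10.36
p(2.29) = 54.97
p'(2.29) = 44.63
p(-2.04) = 3.08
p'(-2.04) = -1.92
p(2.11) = 47.31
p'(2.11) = 40.46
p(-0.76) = 0.89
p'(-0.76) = 0.13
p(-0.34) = 1.50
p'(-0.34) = 2.95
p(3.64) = 139.32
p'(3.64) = 82.15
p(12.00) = 2523.00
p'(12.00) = 558.00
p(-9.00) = -375.00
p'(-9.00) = 159.00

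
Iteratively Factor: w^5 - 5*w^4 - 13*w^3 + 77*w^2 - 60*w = (w)*(w^4 - 5*w^3 - 13*w^2 + 77*w - 60) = w*(w + 4)*(w^3 - 9*w^2 + 23*w - 15) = w*(w - 1)*(w + 4)*(w^2 - 8*w + 15) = w*(w - 3)*(w - 1)*(w + 4)*(w - 5)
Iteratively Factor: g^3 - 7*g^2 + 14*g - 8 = (g - 1)*(g^2 - 6*g + 8) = (g - 2)*(g - 1)*(g - 4)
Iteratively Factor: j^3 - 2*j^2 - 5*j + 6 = (j - 1)*(j^2 - j - 6) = (j - 1)*(j + 2)*(j - 3)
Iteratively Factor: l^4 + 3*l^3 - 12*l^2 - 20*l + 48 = (l - 2)*(l^3 + 5*l^2 - 2*l - 24) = (l - 2)*(l + 3)*(l^2 + 2*l - 8) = (l - 2)*(l + 3)*(l + 4)*(l - 2)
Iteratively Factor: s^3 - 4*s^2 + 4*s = (s - 2)*(s^2 - 2*s) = (s - 2)^2*(s)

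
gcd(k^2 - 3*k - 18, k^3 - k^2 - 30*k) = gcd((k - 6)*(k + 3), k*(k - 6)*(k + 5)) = k - 6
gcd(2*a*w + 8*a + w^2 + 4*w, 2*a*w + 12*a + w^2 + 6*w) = 2*a + w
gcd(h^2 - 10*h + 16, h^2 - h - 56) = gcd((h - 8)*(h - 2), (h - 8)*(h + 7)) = h - 8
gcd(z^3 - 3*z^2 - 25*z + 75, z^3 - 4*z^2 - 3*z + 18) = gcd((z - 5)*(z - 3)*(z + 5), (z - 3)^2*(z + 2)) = z - 3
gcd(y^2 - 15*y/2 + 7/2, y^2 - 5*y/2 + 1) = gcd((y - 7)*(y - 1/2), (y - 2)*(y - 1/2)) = y - 1/2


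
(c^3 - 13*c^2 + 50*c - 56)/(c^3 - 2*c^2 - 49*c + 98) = (c - 4)/(c + 7)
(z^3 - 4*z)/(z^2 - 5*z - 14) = z*(z - 2)/(z - 7)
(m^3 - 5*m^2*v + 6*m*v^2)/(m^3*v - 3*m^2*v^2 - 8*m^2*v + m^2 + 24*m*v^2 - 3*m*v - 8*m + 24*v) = m*(m - 2*v)/(m^2*v - 8*m*v + m - 8)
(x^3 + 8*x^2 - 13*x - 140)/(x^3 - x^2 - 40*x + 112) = (x + 5)/(x - 4)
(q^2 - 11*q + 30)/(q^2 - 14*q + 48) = (q - 5)/(q - 8)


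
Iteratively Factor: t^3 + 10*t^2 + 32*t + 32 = (t + 4)*(t^2 + 6*t + 8) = (t + 2)*(t + 4)*(t + 4)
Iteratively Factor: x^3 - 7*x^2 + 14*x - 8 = (x - 4)*(x^2 - 3*x + 2) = (x - 4)*(x - 1)*(x - 2)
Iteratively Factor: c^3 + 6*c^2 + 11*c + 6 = (c + 2)*(c^2 + 4*c + 3) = (c + 2)*(c + 3)*(c + 1)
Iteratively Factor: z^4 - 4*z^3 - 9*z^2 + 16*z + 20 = (z + 2)*(z^3 - 6*z^2 + 3*z + 10) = (z - 5)*(z + 2)*(z^2 - z - 2) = (z - 5)*(z - 2)*(z + 2)*(z + 1)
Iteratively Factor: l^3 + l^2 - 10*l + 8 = (l + 4)*(l^2 - 3*l + 2) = (l - 2)*(l + 4)*(l - 1)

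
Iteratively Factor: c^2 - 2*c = (c - 2)*(c)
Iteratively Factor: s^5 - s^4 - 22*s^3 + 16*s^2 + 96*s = (s - 3)*(s^4 + 2*s^3 - 16*s^2 - 32*s) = (s - 3)*(s + 2)*(s^3 - 16*s) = (s - 3)*(s + 2)*(s + 4)*(s^2 - 4*s) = (s - 4)*(s - 3)*(s + 2)*(s + 4)*(s)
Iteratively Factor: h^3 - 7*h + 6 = (h - 2)*(h^2 + 2*h - 3) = (h - 2)*(h + 3)*(h - 1)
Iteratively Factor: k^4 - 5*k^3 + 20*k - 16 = (k + 2)*(k^3 - 7*k^2 + 14*k - 8) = (k - 1)*(k + 2)*(k^2 - 6*k + 8) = (k - 2)*(k - 1)*(k + 2)*(k - 4)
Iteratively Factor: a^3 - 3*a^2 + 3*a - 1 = (a - 1)*(a^2 - 2*a + 1) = (a - 1)^2*(a - 1)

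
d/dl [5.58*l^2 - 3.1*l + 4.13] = 11.16*l - 3.1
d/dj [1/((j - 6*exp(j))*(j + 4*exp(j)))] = (-(j - 6*exp(j))*(4*exp(j) + 1) + (j + 4*exp(j))*(6*exp(j) - 1))/((j - 6*exp(j))^2*(j + 4*exp(j))^2)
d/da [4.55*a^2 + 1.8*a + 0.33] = 9.1*a + 1.8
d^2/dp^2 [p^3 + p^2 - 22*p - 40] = 6*p + 2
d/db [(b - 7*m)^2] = 2*b - 14*m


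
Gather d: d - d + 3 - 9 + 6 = 0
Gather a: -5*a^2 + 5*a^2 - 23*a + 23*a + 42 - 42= 0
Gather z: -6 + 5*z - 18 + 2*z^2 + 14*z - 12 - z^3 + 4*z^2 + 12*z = -z^3 + 6*z^2 + 31*z - 36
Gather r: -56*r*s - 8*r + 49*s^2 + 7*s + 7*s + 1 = r*(-56*s - 8) + 49*s^2 + 14*s + 1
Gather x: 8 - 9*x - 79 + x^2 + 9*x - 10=x^2 - 81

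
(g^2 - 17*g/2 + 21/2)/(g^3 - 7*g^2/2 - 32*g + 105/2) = 1/(g + 5)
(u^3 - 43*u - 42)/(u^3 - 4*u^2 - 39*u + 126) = (u + 1)/(u - 3)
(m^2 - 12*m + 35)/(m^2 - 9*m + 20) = (m - 7)/(m - 4)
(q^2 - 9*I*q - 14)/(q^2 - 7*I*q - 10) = (q - 7*I)/(q - 5*I)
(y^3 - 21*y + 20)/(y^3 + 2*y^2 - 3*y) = (y^2 + y - 20)/(y*(y + 3))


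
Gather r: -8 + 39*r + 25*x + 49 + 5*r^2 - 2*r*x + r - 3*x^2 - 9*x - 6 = 5*r^2 + r*(40 - 2*x) - 3*x^2 + 16*x + 35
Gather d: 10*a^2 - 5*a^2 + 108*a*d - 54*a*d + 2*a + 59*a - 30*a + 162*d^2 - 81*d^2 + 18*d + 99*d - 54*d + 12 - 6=5*a^2 + 31*a + 81*d^2 + d*(54*a + 63) + 6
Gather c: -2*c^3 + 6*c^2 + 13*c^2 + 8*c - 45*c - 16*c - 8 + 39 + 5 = -2*c^3 + 19*c^2 - 53*c + 36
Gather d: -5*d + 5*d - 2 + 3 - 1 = 0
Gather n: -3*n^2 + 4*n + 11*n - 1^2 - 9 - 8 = -3*n^2 + 15*n - 18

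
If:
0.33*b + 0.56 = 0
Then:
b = -1.70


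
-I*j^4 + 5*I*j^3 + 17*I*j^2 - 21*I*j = j*(j - 7)*(j + 3)*(-I*j + I)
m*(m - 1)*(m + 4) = m^3 + 3*m^2 - 4*m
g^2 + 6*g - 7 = (g - 1)*(g + 7)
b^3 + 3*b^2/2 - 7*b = b*(b - 2)*(b + 7/2)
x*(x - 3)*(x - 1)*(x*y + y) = x^4*y - 3*x^3*y - x^2*y + 3*x*y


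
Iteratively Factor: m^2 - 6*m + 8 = (m - 4)*(m - 2)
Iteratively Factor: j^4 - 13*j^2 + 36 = (j - 2)*(j^3 + 2*j^2 - 9*j - 18) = (j - 2)*(j + 2)*(j^2 - 9) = (j - 2)*(j + 2)*(j + 3)*(j - 3)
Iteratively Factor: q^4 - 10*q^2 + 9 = (q + 1)*(q^3 - q^2 - 9*q + 9) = (q - 1)*(q + 1)*(q^2 - 9) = (q - 3)*(q - 1)*(q + 1)*(q + 3)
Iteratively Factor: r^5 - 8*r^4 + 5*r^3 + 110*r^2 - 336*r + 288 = (r - 3)*(r^4 - 5*r^3 - 10*r^2 + 80*r - 96) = (r - 4)*(r - 3)*(r^3 - r^2 - 14*r + 24) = (r - 4)*(r - 3)*(r + 4)*(r^2 - 5*r + 6) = (r - 4)*(r - 3)^2*(r + 4)*(r - 2)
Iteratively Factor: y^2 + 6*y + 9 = (y + 3)*(y + 3)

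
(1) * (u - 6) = u - 6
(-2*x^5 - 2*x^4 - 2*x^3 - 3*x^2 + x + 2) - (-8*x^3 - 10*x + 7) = -2*x^5 - 2*x^4 + 6*x^3 - 3*x^2 + 11*x - 5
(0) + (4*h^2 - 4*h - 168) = 4*h^2 - 4*h - 168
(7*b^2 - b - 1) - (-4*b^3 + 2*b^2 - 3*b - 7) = 4*b^3 + 5*b^2 + 2*b + 6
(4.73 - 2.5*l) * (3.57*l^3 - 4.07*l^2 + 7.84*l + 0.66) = -8.925*l^4 + 27.0611*l^3 - 38.8511*l^2 + 35.4332*l + 3.1218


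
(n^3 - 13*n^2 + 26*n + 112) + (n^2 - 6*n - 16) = n^3 - 12*n^2 + 20*n + 96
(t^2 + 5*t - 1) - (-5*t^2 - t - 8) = 6*t^2 + 6*t + 7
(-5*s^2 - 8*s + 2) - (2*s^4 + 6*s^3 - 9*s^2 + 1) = -2*s^4 - 6*s^3 + 4*s^2 - 8*s + 1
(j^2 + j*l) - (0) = j^2 + j*l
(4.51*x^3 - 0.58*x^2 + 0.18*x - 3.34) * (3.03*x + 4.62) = 13.6653*x^4 + 19.0788*x^3 - 2.1342*x^2 - 9.2886*x - 15.4308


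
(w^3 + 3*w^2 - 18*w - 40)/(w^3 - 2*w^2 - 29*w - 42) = (w^2 + w - 20)/(w^2 - 4*w - 21)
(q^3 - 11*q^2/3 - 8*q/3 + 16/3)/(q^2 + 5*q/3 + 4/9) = 3*(q^2 - 5*q + 4)/(3*q + 1)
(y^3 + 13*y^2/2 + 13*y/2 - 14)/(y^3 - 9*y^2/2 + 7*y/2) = (2*y^2 + 15*y + 28)/(y*(2*y - 7))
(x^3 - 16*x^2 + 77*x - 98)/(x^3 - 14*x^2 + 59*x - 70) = (x - 7)/(x - 5)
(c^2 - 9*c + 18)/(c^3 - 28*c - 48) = (c - 3)/(c^2 + 6*c + 8)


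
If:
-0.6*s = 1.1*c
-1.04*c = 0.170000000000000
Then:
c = -0.16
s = 0.30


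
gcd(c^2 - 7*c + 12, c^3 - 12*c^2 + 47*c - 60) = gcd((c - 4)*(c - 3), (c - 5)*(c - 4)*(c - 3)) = c^2 - 7*c + 12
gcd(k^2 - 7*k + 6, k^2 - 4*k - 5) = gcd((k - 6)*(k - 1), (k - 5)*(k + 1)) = 1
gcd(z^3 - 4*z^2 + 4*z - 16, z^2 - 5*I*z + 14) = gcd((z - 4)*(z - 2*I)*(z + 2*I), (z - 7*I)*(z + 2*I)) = z + 2*I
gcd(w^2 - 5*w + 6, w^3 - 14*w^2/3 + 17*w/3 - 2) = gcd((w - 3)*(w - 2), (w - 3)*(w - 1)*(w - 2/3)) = w - 3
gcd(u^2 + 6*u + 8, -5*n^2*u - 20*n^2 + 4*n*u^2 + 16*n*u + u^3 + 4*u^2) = u + 4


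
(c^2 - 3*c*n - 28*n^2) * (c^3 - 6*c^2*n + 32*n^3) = c^5 - 9*c^4*n - 10*c^3*n^2 + 200*c^2*n^3 - 96*c*n^4 - 896*n^5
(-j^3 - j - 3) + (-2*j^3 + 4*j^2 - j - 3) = -3*j^3 + 4*j^2 - 2*j - 6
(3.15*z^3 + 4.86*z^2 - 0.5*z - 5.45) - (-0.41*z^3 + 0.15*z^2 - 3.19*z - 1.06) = 3.56*z^3 + 4.71*z^2 + 2.69*z - 4.39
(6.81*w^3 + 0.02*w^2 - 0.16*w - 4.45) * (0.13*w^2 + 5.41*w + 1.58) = 0.8853*w^5 + 36.8447*w^4 + 10.8472*w^3 - 1.4125*w^2 - 24.3273*w - 7.031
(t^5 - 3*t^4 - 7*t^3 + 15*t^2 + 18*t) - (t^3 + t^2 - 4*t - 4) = t^5 - 3*t^4 - 8*t^3 + 14*t^2 + 22*t + 4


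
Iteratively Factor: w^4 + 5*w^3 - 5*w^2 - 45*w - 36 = (w + 3)*(w^3 + 2*w^2 - 11*w - 12) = (w + 1)*(w + 3)*(w^2 + w - 12) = (w + 1)*(w + 3)*(w + 4)*(w - 3)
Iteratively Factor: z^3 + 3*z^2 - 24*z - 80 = (z - 5)*(z^2 + 8*z + 16) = (z - 5)*(z + 4)*(z + 4)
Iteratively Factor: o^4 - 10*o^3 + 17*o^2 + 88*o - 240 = (o - 5)*(o^3 - 5*o^2 - 8*o + 48) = (o - 5)*(o - 4)*(o^2 - o - 12) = (o - 5)*(o - 4)^2*(o + 3)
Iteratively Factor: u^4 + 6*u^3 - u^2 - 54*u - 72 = (u - 3)*(u^3 + 9*u^2 + 26*u + 24) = (u - 3)*(u + 3)*(u^2 + 6*u + 8) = (u - 3)*(u + 2)*(u + 3)*(u + 4)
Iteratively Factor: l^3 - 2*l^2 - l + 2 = (l - 2)*(l^2 - 1) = (l - 2)*(l + 1)*(l - 1)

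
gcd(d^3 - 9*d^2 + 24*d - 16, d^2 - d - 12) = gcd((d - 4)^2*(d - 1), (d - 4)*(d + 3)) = d - 4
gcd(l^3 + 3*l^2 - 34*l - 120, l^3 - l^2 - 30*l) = l^2 - l - 30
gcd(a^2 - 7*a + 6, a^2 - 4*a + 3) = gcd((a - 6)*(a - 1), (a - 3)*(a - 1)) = a - 1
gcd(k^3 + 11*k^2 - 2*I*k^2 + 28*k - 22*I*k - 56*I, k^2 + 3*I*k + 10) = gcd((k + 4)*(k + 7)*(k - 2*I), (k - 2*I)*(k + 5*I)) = k - 2*I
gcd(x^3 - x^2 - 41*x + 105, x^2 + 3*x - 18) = x - 3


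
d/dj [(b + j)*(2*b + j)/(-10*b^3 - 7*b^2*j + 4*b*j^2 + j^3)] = (-16*b^2 - 4*b*j - j^2)/(100*b^4 - 60*b^3*j - 11*b^2*j^2 + 6*b*j^3 + j^4)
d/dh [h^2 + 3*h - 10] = 2*h + 3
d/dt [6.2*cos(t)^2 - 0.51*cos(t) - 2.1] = (0.51 - 12.4*cos(t))*sin(t)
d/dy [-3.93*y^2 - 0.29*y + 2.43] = -7.86*y - 0.29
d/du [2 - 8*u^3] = -24*u^2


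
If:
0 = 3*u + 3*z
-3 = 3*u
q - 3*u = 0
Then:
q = -3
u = -1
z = 1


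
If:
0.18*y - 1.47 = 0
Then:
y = 8.17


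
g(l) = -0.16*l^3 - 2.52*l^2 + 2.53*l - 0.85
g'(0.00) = 2.53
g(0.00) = -0.85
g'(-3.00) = 13.33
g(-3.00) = -26.80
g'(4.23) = -27.38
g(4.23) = -47.35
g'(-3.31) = 13.95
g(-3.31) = -31.03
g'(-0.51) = 4.98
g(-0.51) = -2.77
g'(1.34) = -5.09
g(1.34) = -2.37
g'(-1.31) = 8.31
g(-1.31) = -8.13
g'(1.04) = -3.23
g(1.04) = -1.12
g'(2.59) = -13.74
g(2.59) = -13.98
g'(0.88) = -2.28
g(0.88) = -0.68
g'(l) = -0.48*l^2 - 5.04*l + 2.53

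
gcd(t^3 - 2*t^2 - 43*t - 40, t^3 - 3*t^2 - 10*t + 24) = 1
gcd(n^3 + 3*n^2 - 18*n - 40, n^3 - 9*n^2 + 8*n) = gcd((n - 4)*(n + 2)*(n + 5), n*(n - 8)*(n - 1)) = 1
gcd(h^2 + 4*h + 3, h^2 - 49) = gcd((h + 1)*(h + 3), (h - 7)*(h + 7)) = 1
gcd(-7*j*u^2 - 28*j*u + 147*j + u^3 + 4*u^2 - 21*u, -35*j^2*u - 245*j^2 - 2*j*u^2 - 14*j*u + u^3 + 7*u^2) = -7*j*u - 49*j + u^2 + 7*u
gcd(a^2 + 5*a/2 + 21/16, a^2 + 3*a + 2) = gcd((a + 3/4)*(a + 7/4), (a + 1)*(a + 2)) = 1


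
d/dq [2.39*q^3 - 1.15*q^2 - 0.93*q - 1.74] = 7.17*q^2 - 2.3*q - 0.93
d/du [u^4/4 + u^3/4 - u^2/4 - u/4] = u^3 + 3*u^2/4 - u/2 - 1/4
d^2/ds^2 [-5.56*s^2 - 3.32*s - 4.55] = -11.1200000000000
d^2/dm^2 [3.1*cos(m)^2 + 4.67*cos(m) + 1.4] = -4.67*cos(m) - 6.2*cos(2*m)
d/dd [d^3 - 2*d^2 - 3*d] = 3*d^2 - 4*d - 3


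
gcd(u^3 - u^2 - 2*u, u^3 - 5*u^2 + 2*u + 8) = u^2 - u - 2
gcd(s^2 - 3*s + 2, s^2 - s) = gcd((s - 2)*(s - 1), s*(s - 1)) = s - 1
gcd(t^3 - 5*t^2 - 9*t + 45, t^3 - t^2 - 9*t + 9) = t^2 - 9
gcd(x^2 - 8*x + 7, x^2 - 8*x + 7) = x^2 - 8*x + 7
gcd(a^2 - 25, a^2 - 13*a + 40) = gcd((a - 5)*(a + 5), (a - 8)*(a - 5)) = a - 5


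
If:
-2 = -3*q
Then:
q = 2/3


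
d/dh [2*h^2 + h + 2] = 4*h + 1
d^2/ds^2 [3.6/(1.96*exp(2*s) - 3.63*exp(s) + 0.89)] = ((13.068 - 28.224*exp(s))*(1.96*exp(2*s) - 3.63*exp(s) + 0.89) + 3.6*(3.92*exp(s) - 3.63)*(7.84*exp(s) - 7.26)*exp(s))*exp(s)/(1.96*exp(2*s) - 3.63*exp(s) + 0.89)^3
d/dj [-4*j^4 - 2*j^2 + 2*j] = -16*j^3 - 4*j + 2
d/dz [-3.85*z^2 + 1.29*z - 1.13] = 1.29 - 7.7*z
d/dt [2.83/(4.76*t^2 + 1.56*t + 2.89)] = (-26.9416*t - 4.4148)/(4.76*t^2 + 1.56*t + 2.89)^2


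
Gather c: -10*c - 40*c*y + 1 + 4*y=c*(-40*y - 10) + 4*y + 1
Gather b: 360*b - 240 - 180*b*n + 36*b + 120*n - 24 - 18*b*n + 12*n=b*(396 - 198*n) + 132*n - 264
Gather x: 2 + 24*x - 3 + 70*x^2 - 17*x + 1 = 70*x^2 + 7*x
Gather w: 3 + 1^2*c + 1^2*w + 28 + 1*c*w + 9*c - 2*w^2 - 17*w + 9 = 10*c - 2*w^2 + w*(c - 16) + 40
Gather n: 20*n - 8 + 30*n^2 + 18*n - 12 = 30*n^2 + 38*n - 20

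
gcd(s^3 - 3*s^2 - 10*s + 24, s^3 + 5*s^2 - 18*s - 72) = s^2 - s - 12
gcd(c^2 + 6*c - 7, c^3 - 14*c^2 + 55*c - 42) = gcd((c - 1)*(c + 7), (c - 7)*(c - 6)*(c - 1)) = c - 1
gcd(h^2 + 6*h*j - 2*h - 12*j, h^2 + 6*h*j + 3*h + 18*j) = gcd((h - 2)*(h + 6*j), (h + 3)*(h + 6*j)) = h + 6*j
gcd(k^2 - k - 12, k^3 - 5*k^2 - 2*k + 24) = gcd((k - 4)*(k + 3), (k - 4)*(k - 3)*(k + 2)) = k - 4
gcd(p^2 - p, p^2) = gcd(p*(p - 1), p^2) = p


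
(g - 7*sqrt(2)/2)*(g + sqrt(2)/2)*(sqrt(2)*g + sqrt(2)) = sqrt(2)*g^3 - 6*g^2 + sqrt(2)*g^2 - 6*g - 7*sqrt(2)*g/2 - 7*sqrt(2)/2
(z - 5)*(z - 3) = z^2 - 8*z + 15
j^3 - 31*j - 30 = (j - 6)*(j + 1)*(j + 5)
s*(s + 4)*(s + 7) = s^3 + 11*s^2 + 28*s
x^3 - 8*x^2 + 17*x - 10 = (x - 5)*(x - 2)*(x - 1)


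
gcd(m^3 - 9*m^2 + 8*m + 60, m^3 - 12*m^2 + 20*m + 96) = m^2 - 4*m - 12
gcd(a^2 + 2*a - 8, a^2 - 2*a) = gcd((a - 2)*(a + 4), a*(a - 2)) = a - 2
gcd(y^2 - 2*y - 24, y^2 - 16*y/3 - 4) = y - 6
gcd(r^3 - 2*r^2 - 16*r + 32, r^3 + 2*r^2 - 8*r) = r^2 + 2*r - 8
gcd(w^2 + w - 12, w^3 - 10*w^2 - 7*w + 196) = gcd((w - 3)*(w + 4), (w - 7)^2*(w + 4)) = w + 4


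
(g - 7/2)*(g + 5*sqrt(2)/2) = g^2 - 7*g/2 + 5*sqrt(2)*g/2 - 35*sqrt(2)/4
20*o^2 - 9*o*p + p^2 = (-5*o + p)*(-4*o + p)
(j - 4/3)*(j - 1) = j^2 - 7*j/3 + 4/3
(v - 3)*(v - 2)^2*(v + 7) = v^4 - 33*v^2 + 100*v - 84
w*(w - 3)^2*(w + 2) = w^4 - 4*w^3 - 3*w^2 + 18*w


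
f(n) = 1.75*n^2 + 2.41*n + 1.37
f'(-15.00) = -50.09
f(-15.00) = 358.97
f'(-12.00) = -39.59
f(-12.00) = 224.45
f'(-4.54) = -13.48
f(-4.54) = 26.50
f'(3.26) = 13.82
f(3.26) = 27.82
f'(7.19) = 27.58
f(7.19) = 109.17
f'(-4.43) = -13.10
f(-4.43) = 25.04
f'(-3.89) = -11.20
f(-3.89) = 18.48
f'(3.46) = 14.52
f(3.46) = 30.66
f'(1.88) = 8.99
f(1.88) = 12.09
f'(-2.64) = -6.83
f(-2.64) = 7.20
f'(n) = 3.5*n + 2.41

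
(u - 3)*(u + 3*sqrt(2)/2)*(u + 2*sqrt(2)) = u^3 - 3*u^2 + 7*sqrt(2)*u^2/2 - 21*sqrt(2)*u/2 + 6*u - 18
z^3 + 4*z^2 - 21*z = z*(z - 3)*(z + 7)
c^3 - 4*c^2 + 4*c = c*(c - 2)^2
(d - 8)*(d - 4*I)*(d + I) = d^3 - 8*d^2 - 3*I*d^2 + 4*d + 24*I*d - 32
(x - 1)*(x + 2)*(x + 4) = x^3 + 5*x^2 + 2*x - 8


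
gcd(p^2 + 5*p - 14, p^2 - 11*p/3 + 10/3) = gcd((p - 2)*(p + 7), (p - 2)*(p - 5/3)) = p - 2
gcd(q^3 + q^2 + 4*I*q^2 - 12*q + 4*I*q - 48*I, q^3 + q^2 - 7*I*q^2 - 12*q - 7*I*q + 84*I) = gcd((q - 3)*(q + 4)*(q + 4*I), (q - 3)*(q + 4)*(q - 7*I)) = q^2 + q - 12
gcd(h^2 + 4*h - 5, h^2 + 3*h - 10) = h + 5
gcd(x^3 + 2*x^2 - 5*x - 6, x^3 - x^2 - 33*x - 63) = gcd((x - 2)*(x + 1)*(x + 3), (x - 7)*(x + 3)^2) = x + 3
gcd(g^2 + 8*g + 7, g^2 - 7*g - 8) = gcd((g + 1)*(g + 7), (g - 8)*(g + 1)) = g + 1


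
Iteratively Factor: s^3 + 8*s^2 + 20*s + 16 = (s + 4)*(s^2 + 4*s + 4) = (s + 2)*(s + 4)*(s + 2)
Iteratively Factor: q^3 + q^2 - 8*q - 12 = (q - 3)*(q^2 + 4*q + 4) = (q - 3)*(q + 2)*(q + 2)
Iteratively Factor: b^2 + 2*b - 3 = (b - 1)*(b + 3)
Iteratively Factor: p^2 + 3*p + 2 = (p + 1)*(p + 2)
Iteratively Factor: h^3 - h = (h + 1)*(h^2 - h) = (h - 1)*(h + 1)*(h)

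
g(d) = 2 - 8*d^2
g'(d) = -16*d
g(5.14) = -209.36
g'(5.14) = -82.24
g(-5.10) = -206.08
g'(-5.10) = 81.60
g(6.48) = -333.92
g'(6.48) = -103.68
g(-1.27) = -10.90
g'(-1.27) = 20.32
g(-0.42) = 0.59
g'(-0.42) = 6.72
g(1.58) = -17.97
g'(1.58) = -25.28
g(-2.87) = -63.90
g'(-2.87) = 45.92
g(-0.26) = 1.46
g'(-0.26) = 4.16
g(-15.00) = -1798.00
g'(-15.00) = 240.00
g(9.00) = -646.00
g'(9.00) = -144.00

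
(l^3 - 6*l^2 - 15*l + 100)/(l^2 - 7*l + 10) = (l^2 - l - 20)/(l - 2)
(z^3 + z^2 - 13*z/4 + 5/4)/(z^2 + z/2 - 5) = (2*z^2 - 3*z + 1)/(2*(z - 2))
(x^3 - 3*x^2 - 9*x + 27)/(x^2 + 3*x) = x - 6 + 9/x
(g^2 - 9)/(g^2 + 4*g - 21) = (g + 3)/(g + 7)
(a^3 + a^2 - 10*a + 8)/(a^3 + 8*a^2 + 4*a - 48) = (a - 1)/(a + 6)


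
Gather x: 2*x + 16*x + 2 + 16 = 18*x + 18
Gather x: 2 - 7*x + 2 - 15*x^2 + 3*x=-15*x^2 - 4*x + 4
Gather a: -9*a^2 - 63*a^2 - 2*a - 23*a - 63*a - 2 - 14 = -72*a^2 - 88*a - 16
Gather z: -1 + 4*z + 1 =4*z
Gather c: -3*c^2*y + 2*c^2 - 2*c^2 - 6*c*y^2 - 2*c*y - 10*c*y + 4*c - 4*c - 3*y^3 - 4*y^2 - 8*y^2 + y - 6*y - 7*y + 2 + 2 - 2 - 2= -3*c^2*y + c*(-6*y^2 - 12*y) - 3*y^3 - 12*y^2 - 12*y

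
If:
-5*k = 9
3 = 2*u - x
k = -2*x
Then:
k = -9/5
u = 39/20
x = 9/10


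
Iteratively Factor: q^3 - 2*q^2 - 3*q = (q - 3)*(q^2 + q) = (q - 3)*(q + 1)*(q)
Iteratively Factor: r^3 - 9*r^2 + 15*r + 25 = (r + 1)*(r^2 - 10*r + 25) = (r - 5)*(r + 1)*(r - 5)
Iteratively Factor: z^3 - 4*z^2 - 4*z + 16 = (z + 2)*(z^2 - 6*z + 8) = (z - 4)*(z + 2)*(z - 2)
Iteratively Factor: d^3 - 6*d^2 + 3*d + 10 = (d - 5)*(d^2 - d - 2) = (d - 5)*(d - 2)*(d + 1)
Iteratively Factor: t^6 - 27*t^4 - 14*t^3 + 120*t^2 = (t + 3)*(t^5 - 3*t^4 - 18*t^3 + 40*t^2) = (t - 2)*(t + 3)*(t^4 - t^3 - 20*t^2) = t*(t - 2)*(t + 3)*(t^3 - t^2 - 20*t) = t*(t - 5)*(t - 2)*(t + 3)*(t^2 + 4*t) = t*(t - 5)*(t - 2)*(t + 3)*(t + 4)*(t)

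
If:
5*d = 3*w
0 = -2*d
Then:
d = 0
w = 0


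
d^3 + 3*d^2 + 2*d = d*(d + 1)*(d + 2)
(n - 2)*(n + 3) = n^2 + n - 6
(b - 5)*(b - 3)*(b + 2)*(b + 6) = b^4 - 37*b^2 + 24*b + 180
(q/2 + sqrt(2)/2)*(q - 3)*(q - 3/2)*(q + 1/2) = q^4/2 - 2*q^3 + sqrt(2)*q^3/2 - 2*sqrt(2)*q^2 + 9*q^2/8 + 9*q/8 + 9*sqrt(2)*q/8 + 9*sqrt(2)/8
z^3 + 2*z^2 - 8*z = z*(z - 2)*(z + 4)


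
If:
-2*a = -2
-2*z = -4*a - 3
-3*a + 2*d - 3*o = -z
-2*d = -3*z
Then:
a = 1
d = 21/4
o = 11/3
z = 7/2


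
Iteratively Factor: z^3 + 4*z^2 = (z + 4)*(z^2) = z*(z + 4)*(z)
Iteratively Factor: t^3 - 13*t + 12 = (t - 3)*(t^2 + 3*t - 4) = (t - 3)*(t - 1)*(t + 4)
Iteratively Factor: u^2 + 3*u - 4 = (u + 4)*(u - 1)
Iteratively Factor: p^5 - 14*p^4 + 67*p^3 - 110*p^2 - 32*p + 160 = (p - 5)*(p^4 - 9*p^3 + 22*p^2 - 32) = (p - 5)*(p + 1)*(p^3 - 10*p^2 + 32*p - 32) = (p - 5)*(p - 4)*(p + 1)*(p^2 - 6*p + 8) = (p - 5)*(p - 4)^2*(p + 1)*(p - 2)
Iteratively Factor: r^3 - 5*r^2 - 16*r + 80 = (r - 5)*(r^2 - 16) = (r - 5)*(r - 4)*(r + 4)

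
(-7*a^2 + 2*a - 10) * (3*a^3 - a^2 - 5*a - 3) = -21*a^5 + 13*a^4 + 3*a^3 + 21*a^2 + 44*a + 30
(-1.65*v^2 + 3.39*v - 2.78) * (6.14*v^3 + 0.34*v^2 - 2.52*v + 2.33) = -10.131*v^5 + 20.2536*v^4 - 11.7586*v^3 - 13.3325*v^2 + 14.9043*v - 6.4774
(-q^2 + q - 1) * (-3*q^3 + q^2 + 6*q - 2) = 3*q^5 - 4*q^4 - 2*q^3 + 7*q^2 - 8*q + 2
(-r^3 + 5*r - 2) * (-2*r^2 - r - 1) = 2*r^5 + r^4 - 9*r^3 - r^2 - 3*r + 2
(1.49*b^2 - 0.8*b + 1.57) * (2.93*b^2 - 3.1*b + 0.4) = 4.3657*b^4 - 6.963*b^3 + 7.6761*b^2 - 5.187*b + 0.628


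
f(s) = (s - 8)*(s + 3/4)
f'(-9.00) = -25.25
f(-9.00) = 140.25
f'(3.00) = -1.25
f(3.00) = -18.75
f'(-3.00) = -13.25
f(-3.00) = 24.75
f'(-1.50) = -10.25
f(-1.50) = 7.12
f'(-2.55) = -12.35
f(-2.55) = 18.99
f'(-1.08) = -9.41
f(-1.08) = 3.00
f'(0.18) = -6.89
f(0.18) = -7.27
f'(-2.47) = -12.19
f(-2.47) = 18.01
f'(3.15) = -0.95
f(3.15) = -18.92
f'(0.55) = -6.15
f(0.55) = -9.68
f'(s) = 2*s - 29/4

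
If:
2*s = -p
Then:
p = -2*s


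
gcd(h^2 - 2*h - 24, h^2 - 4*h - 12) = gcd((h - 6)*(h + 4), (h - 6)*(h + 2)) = h - 6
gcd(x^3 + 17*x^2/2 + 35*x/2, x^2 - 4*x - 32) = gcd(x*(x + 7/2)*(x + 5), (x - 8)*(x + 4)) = 1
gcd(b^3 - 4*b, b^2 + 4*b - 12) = b - 2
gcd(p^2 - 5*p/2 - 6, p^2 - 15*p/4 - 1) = p - 4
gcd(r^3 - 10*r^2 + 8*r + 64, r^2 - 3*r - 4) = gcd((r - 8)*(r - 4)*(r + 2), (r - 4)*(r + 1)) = r - 4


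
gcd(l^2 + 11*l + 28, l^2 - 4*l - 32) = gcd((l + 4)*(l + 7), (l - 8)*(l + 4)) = l + 4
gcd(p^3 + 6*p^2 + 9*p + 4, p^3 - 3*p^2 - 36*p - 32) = p^2 + 5*p + 4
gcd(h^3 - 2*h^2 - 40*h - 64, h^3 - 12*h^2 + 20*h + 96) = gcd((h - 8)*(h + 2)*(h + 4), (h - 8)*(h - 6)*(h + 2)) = h^2 - 6*h - 16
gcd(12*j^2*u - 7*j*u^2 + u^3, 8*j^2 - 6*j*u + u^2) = -4*j + u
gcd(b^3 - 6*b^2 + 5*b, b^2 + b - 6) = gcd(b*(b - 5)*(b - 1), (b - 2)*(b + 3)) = 1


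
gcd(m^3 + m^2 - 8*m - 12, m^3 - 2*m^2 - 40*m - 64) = m + 2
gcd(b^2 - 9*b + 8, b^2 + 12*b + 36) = 1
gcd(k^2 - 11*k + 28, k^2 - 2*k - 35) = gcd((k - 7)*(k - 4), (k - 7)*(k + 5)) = k - 7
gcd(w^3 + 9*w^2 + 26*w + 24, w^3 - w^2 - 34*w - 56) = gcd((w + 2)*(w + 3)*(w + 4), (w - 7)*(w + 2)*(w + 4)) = w^2 + 6*w + 8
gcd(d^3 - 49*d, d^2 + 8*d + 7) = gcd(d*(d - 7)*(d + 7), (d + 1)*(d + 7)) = d + 7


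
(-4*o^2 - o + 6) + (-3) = -4*o^2 - o + 3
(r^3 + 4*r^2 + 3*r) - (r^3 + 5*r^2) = -r^2 + 3*r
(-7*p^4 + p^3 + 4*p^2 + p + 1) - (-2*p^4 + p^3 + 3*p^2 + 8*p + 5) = -5*p^4 + p^2 - 7*p - 4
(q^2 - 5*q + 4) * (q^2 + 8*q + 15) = q^4 + 3*q^3 - 21*q^2 - 43*q + 60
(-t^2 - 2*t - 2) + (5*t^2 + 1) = 4*t^2 - 2*t - 1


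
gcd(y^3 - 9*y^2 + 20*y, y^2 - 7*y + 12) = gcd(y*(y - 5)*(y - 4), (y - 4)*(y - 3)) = y - 4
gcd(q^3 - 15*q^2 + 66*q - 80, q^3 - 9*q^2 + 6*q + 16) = q^2 - 10*q + 16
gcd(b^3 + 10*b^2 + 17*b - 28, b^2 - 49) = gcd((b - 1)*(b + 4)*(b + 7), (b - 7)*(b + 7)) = b + 7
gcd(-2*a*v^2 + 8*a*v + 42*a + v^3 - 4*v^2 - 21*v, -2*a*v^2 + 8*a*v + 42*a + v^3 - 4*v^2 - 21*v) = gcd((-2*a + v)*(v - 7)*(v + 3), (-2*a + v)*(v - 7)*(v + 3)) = -2*a*v^2 + 8*a*v + 42*a + v^3 - 4*v^2 - 21*v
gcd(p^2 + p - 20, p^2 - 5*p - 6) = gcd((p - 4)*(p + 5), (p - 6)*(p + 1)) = 1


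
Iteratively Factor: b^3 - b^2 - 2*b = (b + 1)*(b^2 - 2*b) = (b - 2)*(b + 1)*(b)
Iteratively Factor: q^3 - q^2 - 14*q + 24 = (q - 3)*(q^2 + 2*q - 8) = (q - 3)*(q + 4)*(q - 2)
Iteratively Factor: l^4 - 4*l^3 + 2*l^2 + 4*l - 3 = (l + 1)*(l^3 - 5*l^2 + 7*l - 3) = (l - 3)*(l + 1)*(l^2 - 2*l + 1) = (l - 3)*(l - 1)*(l + 1)*(l - 1)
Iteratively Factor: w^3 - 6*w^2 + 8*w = (w - 4)*(w^2 - 2*w) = (w - 4)*(w - 2)*(w)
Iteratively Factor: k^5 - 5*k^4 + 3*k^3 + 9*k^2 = (k - 3)*(k^4 - 2*k^3 - 3*k^2) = k*(k - 3)*(k^3 - 2*k^2 - 3*k) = k*(k - 3)*(k + 1)*(k^2 - 3*k) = k^2*(k - 3)*(k + 1)*(k - 3)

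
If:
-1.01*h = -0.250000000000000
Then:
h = 0.25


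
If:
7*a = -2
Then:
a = -2/7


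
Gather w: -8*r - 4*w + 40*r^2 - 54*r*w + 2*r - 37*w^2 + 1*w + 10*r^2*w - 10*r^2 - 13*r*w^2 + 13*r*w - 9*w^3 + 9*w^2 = 30*r^2 - 6*r - 9*w^3 + w^2*(-13*r - 28) + w*(10*r^2 - 41*r - 3)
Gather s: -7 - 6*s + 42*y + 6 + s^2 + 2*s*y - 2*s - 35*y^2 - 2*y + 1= s^2 + s*(2*y - 8) - 35*y^2 + 40*y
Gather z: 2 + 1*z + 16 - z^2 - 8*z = -z^2 - 7*z + 18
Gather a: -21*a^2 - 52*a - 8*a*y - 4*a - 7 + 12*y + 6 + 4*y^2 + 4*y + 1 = -21*a^2 + a*(-8*y - 56) + 4*y^2 + 16*y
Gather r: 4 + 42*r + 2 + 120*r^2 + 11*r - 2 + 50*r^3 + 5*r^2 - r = 50*r^3 + 125*r^2 + 52*r + 4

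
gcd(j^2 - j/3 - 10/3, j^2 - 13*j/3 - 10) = j + 5/3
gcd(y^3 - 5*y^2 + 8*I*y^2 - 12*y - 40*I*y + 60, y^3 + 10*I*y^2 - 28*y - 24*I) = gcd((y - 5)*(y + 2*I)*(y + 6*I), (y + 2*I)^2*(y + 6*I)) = y^2 + 8*I*y - 12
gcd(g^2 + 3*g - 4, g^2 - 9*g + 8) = g - 1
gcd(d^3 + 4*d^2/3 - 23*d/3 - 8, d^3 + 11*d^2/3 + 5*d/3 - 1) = d^2 + 4*d + 3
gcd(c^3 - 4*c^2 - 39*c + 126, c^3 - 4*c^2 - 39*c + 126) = c^3 - 4*c^2 - 39*c + 126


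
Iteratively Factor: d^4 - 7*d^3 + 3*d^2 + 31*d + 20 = (d - 4)*(d^3 - 3*d^2 - 9*d - 5) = (d - 4)*(d + 1)*(d^2 - 4*d - 5) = (d - 4)*(d + 1)^2*(d - 5)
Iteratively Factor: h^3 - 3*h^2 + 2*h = (h)*(h^2 - 3*h + 2) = h*(h - 1)*(h - 2)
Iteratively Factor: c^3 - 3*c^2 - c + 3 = (c - 1)*(c^2 - 2*c - 3) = (c - 3)*(c - 1)*(c + 1)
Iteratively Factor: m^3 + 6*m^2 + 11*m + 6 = (m + 2)*(m^2 + 4*m + 3) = (m + 1)*(m + 2)*(m + 3)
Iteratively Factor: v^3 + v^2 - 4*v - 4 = (v - 2)*(v^2 + 3*v + 2) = (v - 2)*(v + 2)*(v + 1)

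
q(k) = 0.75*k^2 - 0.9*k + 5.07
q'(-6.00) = -9.90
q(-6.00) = 37.47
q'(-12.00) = -18.90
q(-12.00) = 123.87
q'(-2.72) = -4.98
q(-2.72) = 13.07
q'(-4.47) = -7.60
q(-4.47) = 24.08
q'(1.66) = 1.59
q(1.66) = 5.64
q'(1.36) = 1.14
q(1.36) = 5.23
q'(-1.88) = -3.72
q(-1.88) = 9.41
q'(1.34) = 1.11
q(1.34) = 5.21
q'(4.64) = 6.06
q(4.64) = 17.04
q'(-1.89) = -3.74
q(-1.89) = 9.45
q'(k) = 1.5*k - 0.9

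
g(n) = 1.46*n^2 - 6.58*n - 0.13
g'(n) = 2.92*n - 6.58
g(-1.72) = 15.51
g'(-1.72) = -11.60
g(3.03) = -6.66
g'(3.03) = 2.27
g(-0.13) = 0.75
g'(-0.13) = -6.96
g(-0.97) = 7.63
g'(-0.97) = -9.41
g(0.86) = -4.71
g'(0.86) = -4.07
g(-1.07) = 8.58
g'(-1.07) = -9.70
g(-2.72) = 28.57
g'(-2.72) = -14.52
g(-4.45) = 58.06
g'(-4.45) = -19.57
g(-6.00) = 91.91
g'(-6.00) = -24.10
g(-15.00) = 427.07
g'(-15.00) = -50.38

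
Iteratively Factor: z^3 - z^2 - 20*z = (z)*(z^2 - z - 20) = z*(z + 4)*(z - 5)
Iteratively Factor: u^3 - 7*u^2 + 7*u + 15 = (u - 3)*(u^2 - 4*u - 5) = (u - 3)*(u + 1)*(u - 5)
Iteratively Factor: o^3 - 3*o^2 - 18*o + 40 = (o - 5)*(o^2 + 2*o - 8) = (o - 5)*(o + 4)*(o - 2)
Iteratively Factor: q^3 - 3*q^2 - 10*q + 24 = (q - 4)*(q^2 + q - 6) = (q - 4)*(q - 2)*(q + 3)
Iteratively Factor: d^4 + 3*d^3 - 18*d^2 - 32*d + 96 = (d - 2)*(d^3 + 5*d^2 - 8*d - 48) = (d - 2)*(d + 4)*(d^2 + d - 12) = (d - 2)*(d + 4)^2*(d - 3)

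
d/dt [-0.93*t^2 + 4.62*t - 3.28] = 4.62 - 1.86*t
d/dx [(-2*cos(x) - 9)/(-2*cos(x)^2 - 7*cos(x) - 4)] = (4*cos(x)^2 + 36*cos(x) + 55)*sin(x)/(7*cos(x) + cos(2*x) + 5)^2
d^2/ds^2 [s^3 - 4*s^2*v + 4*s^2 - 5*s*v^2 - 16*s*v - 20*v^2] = 6*s - 8*v + 8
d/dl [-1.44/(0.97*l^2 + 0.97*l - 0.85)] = (2.7936*l + 1.3968)/(0.97*l^2 + 0.97*l - 0.85)^2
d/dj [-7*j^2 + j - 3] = 1 - 14*j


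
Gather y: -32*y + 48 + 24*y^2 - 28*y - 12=24*y^2 - 60*y + 36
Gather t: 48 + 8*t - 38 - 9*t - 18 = -t - 8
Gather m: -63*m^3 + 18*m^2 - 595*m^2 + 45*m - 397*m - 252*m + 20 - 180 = -63*m^3 - 577*m^2 - 604*m - 160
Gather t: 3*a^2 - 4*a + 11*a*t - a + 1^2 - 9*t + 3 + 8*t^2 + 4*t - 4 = 3*a^2 - 5*a + 8*t^2 + t*(11*a - 5)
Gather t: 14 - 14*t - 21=-14*t - 7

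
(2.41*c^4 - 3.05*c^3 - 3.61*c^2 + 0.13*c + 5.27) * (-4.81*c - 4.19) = -11.5921*c^5 + 4.5726*c^4 + 30.1436*c^3 + 14.5006*c^2 - 25.8934*c - 22.0813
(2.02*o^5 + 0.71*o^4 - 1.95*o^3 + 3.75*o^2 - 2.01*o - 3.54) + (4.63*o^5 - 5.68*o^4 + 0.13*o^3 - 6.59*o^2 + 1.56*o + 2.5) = 6.65*o^5 - 4.97*o^4 - 1.82*o^3 - 2.84*o^2 - 0.45*o - 1.04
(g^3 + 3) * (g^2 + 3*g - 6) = g^5 + 3*g^4 - 6*g^3 + 3*g^2 + 9*g - 18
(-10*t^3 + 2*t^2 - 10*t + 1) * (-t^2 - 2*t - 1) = 10*t^5 + 18*t^4 + 16*t^3 + 17*t^2 + 8*t - 1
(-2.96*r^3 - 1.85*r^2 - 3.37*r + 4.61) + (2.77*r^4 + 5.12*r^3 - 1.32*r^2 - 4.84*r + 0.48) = 2.77*r^4 + 2.16*r^3 - 3.17*r^2 - 8.21*r + 5.09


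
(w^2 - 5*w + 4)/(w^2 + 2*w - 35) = (w^2 - 5*w + 4)/(w^2 + 2*w - 35)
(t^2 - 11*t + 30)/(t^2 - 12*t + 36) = (t - 5)/(t - 6)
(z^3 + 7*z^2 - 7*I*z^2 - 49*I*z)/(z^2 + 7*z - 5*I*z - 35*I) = z*(z - 7*I)/(z - 5*I)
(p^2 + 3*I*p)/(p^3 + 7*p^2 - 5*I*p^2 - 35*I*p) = (p + 3*I)/(p^2 + p*(7 - 5*I) - 35*I)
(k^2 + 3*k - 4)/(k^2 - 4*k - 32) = (k - 1)/(k - 8)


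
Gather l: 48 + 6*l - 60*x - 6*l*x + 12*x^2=l*(6 - 6*x) + 12*x^2 - 60*x + 48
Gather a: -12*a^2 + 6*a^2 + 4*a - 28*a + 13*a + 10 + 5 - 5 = -6*a^2 - 11*a + 10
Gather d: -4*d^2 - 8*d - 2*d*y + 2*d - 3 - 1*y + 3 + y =-4*d^2 + d*(-2*y - 6)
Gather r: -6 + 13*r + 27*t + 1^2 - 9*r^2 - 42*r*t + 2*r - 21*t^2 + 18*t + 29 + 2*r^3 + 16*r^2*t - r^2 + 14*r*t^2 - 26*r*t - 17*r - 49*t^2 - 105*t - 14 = 2*r^3 + r^2*(16*t - 10) + r*(14*t^2 - 68*t - 2) - 70*t^2 - 60*t + 10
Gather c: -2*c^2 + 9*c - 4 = -2*c^2 + 9*c - 4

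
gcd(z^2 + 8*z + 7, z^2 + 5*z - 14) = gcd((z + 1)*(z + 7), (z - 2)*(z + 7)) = z + 7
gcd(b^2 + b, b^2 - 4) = 1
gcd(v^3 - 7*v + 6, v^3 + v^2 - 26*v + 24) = v - 1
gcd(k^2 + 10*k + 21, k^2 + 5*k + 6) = k + 3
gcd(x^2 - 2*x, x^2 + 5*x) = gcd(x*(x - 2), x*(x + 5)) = x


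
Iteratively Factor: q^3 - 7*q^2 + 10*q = (q)*(q^2 - 7*q + 10) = q*(q - 5)*(q - 2)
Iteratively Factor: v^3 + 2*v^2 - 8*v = (v - 2)*(v^2 + 4*v) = v*(v - 2)*(v + 4)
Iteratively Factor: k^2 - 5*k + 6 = (k - 3)*(k - 2)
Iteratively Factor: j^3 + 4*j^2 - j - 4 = (j + 1)*(j^2 + 3*j - 4) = (j + 1)*(j + 4)*(j - 1)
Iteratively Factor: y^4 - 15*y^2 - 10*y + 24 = (y - 1)*(y^3 + y^2 - 14*y - 24) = (y - 1)*(y + 3)*(y^2 - 2*y - 8) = (y - 1)*(y + 2)*(y + 3)*(y - 4)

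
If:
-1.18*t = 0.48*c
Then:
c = -2.45833333333333*t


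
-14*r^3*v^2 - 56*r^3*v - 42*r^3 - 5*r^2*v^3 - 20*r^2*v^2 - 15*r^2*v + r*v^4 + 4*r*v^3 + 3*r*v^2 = (-7*r + v)*(2*r + v)*(v + 3)*(r*v + r)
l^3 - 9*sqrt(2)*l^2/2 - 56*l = l*(l - 8*sqrt(2))*(l + 7*sqrt(2)/2)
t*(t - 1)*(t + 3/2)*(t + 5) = t^4 + 11*t^3/2 + t^2 - 15*t/2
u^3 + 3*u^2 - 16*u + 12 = (u - 2)*(u - 1)*(u + 6)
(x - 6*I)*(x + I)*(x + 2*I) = x^3 - 3*I*x^2 + 16*x + 12*I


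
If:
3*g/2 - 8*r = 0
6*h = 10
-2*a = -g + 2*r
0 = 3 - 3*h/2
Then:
No Solution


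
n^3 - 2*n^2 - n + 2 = (n - 2)*(n - 1)*(n + 1)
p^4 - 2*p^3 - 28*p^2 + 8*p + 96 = (p - 6)*(p - 2)*(p + 2)*(p + 4)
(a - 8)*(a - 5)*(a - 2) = a^3 - 15*a^2 + 66*a - 80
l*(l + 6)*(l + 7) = l^3 + 13*l^2 + 42*l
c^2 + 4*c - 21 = (c - 3)*(c + 7)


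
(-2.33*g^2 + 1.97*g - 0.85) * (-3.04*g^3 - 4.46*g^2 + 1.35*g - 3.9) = 7.0832*g^5 + 4.403*g^4 - 9.3477*g^3 + 15.5375*g^2 - 8.8305*g + 3.315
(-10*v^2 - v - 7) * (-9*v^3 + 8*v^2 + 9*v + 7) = 90*v^5 - 71*v^4 - 35*v^3 - 135*v^2 - 70*v - 49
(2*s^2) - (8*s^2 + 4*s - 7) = -6*s^2 - 4*s + 7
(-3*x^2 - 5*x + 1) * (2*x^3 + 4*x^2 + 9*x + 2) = -6*x^5 - 22*x^4 - 45*x^3 - 47*x^2 - x + 2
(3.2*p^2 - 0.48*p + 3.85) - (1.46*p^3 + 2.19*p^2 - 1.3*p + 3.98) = -1.46*p^3 + 1.01*p^2 + 0.82*p - 0.13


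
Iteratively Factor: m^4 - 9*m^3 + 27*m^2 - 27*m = (m - 3)*(m^3 - 6*m^2 + 9*m) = (m - 3)^2*(m^2 - 3*m) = m*(m - 3)^2*(m - 3)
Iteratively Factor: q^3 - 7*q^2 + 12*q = (q)*(q^2 - 7*q + 12) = q*(q - 4)*(q - 3)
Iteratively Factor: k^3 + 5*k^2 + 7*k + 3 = (k + 1)*(k^2 + 4*k + 3) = (k + 1)*(k + 3)*(k + 1)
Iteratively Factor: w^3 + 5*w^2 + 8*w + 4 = (w + 2)*(w^2 + 3*w + 2) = (w + 1)*(w + 2)*(w + 2)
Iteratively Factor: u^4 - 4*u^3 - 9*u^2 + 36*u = (u - 3)*(u^3 - u^2 - 12*u) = u*(u - 3)*(u^2 - u - 12) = u*(u - 4)*(u - 3)*(u + 3)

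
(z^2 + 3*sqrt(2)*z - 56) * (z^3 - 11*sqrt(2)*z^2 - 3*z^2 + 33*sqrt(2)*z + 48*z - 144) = z^5 - 8*sqrt(2)*z^4 - 3*z^4 - 74*z^3 + 24*sqrt(2)*z^3 + 222*z^2 + 760*sqrt(2)*z^2 - 2280*sqrt(2)*z - 2688*z + 8064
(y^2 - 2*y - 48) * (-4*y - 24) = -4*y^3 - 16*y^2 + 240*y + 1152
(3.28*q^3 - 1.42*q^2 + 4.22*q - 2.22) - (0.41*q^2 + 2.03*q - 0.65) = 3.28*q^3 - 1.83*q^2 + 2.19*q - 1.57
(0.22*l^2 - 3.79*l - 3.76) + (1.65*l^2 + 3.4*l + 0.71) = 1.87*l^2 - 0.39*l - 3.05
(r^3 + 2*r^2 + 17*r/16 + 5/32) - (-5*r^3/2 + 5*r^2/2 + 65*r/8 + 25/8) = 7*r^3/2 - r^2/2 - 113*r/16 - 95/32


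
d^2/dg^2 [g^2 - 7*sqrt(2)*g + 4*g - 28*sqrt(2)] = 2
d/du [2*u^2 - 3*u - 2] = 4*u - 3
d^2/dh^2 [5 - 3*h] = 0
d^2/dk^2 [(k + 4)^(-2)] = 6/(k + 4)^4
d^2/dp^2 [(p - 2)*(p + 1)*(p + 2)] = 6*p + 2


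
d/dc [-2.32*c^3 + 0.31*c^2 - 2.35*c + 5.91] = -6.96*c^2 + 0.62*c - 2.35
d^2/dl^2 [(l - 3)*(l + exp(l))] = l*exp(l) - exp(l) + 2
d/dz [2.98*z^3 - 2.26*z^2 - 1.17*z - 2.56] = 8.94*z^2 - 4.52*z - 1.17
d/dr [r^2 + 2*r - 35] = 2*r + 2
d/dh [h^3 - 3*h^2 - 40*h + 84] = 3*h^2 - 6*h - 40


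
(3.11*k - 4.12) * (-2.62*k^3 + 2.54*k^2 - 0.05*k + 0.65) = -8.1482*k^4 + 18.6938*k^3 - 10.6203*k^2 + 2.2275*k - 2.678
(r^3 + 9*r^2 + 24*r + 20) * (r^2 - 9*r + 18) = r^5 - 39*r^3 - 34*r^2 + 252*r + 360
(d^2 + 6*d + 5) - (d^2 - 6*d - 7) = 12*d + 12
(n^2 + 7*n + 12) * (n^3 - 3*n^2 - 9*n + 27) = n^5 + 4*n^4 - 18*n^3 - 72*n^2 + 81*n + 324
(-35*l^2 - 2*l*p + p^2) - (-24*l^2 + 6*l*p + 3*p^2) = -11*l^2 - 8*l*p - 2*p^2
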